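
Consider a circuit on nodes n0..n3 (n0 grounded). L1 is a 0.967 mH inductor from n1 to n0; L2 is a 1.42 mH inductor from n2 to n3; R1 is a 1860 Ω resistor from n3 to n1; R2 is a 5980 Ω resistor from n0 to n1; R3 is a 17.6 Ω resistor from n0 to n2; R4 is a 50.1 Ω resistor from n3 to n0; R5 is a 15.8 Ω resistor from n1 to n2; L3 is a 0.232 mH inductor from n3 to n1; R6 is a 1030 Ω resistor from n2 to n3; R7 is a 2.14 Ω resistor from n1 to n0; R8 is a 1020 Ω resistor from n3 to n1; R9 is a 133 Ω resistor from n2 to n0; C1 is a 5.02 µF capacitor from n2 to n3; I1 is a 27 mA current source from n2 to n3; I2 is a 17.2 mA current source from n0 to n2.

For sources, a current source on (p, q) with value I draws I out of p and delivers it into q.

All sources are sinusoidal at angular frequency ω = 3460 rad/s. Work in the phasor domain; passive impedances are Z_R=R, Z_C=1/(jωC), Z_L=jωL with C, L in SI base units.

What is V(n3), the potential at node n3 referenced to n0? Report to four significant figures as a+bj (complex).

0.02244+0.03084j V

Apply KCL at each of the 3 non-ground nodes and solve the resulting linear system.
Node n1: branches {L1, R1, R2, R5, L3, R7, R8} → V_1 = 0.02450+0.01666j
Node n2: branches {L2, R3, R5, R6, R9, C1, I1, I2} → V_2 = 0.005002-0.01681j
Node n3: branches {L2, R1, R4, L3, R6, R8, C1, I1} → V_3 = 0.02244+0.03084j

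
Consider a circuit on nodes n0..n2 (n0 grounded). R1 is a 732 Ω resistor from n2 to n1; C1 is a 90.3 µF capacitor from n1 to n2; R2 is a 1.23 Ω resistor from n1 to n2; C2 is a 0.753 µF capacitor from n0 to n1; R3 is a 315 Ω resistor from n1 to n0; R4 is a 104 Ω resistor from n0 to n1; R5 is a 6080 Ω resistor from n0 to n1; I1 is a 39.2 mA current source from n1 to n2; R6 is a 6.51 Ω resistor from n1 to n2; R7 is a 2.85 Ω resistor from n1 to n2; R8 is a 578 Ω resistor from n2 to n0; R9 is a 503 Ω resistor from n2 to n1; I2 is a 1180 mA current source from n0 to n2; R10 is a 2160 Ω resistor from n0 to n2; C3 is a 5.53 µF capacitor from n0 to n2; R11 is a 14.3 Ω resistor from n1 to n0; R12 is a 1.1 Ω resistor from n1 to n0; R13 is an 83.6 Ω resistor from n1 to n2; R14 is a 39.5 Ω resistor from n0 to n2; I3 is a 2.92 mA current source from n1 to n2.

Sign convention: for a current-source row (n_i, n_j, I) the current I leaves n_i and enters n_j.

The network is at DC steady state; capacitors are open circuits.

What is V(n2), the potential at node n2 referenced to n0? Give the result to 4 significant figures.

MNA unknowns: 2 node voltages V₁..V_2
R1: Y=0.001366 on G[2,1]
C1: Y=0.000 on G[1,2]
R2: Y=0.8130 on G[1,2]
C2: Y=0.000 on G[0,1]
R3: Y=0.003175 on G[1,0]
R4: Y=0.009615 on G[0,1]
R5: Y=0.0001645 on G[0,1]
I1: z[1]−=0.0392, z[2]+=0.0392
R6: Y=0.1536 on G[1,2]
R7: Y=0.3509 on G[1,2]
R8: Y=0.001730 on G[2,0]
R9: Y=0.001988 on G[2,1]
I2: z[0]−=1.18, z[2]+=1.18
R10: Y=0.0004630 on G[0,2]
C3: Y=0.000 on G[0,2]
R11: Y=0.06993 on G[1,0]
R12: Y=0.9091 on G[1,0]
R13: Y=0.01196 on G[1,2]
R14: Y=0.02532 on G[0,2]
I3: z[1]−=0.00292, z[2]+=0.00292
solve → V1=1.134, V2=2.009

2.009 V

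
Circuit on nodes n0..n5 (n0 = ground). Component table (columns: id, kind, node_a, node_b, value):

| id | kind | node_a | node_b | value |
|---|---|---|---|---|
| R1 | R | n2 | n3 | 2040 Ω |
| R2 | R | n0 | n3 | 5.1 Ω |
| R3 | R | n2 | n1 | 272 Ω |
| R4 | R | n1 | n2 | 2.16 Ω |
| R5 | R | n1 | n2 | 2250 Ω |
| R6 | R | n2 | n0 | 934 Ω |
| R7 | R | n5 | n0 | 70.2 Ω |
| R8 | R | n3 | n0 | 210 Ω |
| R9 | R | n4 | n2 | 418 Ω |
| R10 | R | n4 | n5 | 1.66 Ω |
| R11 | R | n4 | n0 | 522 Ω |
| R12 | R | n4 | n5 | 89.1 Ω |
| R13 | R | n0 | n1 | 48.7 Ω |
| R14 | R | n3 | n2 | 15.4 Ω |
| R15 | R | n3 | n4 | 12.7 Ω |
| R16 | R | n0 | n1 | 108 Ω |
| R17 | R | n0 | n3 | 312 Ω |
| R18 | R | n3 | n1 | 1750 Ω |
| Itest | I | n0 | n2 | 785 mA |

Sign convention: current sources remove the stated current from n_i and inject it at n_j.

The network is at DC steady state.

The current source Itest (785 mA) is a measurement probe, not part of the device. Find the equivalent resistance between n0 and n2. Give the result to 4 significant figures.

Element admittances at DC:
  Y(R1) = 0.0004902 S between n2,n3
  Y(R2) = 0.1961 S between n0,n3
  Y(R3) = 0.003676 S between n2,n1
  Y(R4) = 0.4630 S between n1,n2
  Y(R5) = 0.0004444 S between n1,n2
  Y(R6) = 0.001071 S between n2,n0
  Y(R7) = 0.01425 S between n5,n0
  Y(R8) = 0.004762 S between n3,n0
  Y(R9) = 0.002392 S between n4,n2
  Y(R10) = 0.6024 S between n4,n5
  Y(R11) = 0.001916 S between n4,n0
  Y(R12) = 0.01122 S between n4,n5
  Y(R13) = 0.02053 S between n0,n1
  Y(R14) = 0.06494 S between n3,n2
  Y(R15) = 0.07874 S between n3,n4
  Y(R16) = 0.009259 S between n0,n1
  Y(R17) = 0.003205 S between n0,n3
  Y(R18) = 0.0005714 S between n3,n1
  Itest: injects 0.785 A into n2 (from n0)
Assemble and solve the 5×5 MNA system:
  V(n1)=9.085  V(n2)=9.673  V(n3)=2.306  V(n4)=2.111  V(n5)=2.063

R_eq = 12.32 Ω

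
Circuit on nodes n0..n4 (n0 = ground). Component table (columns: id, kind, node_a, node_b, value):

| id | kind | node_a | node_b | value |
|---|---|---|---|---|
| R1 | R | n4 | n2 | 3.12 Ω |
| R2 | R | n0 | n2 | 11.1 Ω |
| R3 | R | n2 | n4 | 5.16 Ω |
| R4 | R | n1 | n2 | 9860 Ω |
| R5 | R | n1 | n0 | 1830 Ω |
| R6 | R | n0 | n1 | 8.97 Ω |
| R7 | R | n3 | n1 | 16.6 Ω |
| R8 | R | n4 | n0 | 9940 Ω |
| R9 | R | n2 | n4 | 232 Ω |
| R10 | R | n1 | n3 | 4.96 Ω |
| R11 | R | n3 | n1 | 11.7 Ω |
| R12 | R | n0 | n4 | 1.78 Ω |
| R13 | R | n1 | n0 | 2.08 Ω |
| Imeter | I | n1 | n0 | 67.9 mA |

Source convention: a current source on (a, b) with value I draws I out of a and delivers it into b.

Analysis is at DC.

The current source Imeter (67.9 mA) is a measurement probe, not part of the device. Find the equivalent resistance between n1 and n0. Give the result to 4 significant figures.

Apply KCL at each of the 4 non-ground nodes and solve the resulting linear system.
Node n1: branches {R4, R5, R6, R7, R10, R11, R13, Imeter} → V_1 = -0.1145
Node n2: branches {R1, R2, R3, R4, R9} → V_2 = -3.227e-05
Node n3: branches {R7, R10, R11} → V_3 = -0.1145
Node n4: branches {R1, R3, R8, R9, R12} → V_4 = -1.549e-05

R_eq = 1.687 Ω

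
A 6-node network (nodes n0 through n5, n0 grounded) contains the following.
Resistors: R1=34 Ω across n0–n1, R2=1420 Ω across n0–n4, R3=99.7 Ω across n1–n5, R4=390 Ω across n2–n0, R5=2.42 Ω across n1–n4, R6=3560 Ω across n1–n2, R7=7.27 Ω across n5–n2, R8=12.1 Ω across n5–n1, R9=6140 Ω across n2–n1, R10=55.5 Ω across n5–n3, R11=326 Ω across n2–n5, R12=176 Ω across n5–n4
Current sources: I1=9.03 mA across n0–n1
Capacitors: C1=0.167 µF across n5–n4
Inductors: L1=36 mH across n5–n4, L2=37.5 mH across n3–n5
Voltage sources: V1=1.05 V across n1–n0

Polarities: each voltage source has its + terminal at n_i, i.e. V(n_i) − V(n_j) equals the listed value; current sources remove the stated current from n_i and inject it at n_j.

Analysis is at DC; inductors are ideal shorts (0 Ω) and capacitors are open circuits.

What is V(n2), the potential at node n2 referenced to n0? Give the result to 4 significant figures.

Element admittances at DC:
  Y(R1) = 0.02941 S between n0,n1
  Y(R2) = 0.0007042 S between n0,n4
  Y(R3) = 0.01003 S between n1,n5
  Y(R4) = 0.002564 S between n2,n0
  Y(R5) = 0.4132 S between n1,n4
  I1: injects 0.00903 A into n1 (from n0)
  Y(R6) = 0.0002809 S between n1,n2
  Y(R7) = 0.1376 S between n5,n2
  Y(C1) = 0.000 S between n5,n4
  Y(R8) = 0.08264 S between n5,n1
  Y(R9) = 0.0001629 S between n2,n1
  L1: short n5↔n4 (DC inductor)
  Y(R10) = 0.01802 S between n5,n3
  Y(R11) = 0.003067 S between n2,n5
  L2: short n3↔n5 (DC inductor)
  Y(R12) = 0.005682 S between n5,n4
  V1: constraint V(n1)−V(n0) = 1.05
Assemble and solve the 8×8 MNA system:
  V(n1)=1.050  V(n2)=1.025  V(n3)=1.043  V(n4)=1.043  V(n5)=1.043
  i(L1)=-0.002003  i(L2)=0.000  i(V1)=-0.02521

1.025 V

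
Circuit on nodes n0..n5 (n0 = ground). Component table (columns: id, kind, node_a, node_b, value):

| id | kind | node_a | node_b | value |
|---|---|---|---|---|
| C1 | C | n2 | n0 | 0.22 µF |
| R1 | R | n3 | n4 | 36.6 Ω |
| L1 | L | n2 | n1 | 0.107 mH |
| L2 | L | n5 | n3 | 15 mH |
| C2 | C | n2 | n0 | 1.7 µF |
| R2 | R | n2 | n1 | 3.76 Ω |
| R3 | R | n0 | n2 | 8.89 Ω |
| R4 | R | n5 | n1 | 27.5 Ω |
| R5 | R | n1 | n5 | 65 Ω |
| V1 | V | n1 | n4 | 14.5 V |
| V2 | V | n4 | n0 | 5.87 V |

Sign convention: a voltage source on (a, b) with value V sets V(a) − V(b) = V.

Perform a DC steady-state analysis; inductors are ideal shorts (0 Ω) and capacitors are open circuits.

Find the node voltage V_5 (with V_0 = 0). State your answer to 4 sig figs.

Element admittances at DC:
  Y(C1) = 0.000 S between n2,n0
  Y(R1) = 0.02732 S between n3,n4
  L1: short n2↔n1 (DC inductor)
  L2: short n5↔n3 (DC inductor)
  Y(C2) = 0.000 S between n2,n0
  Y(R2) = 0.2660 S between n2,n1
  Y(R3) = 0.1125 S between n0,n2
  Y(R4) = 0.03636 S between n5,n1
  Y(R5) = 0.01538 S between n1,n5
  V1: constraint V(n1)−V(n4) = 14.5
  V2: constraint V(n4)−V(n0) = 5.87
Assemble and solve the 9×9 MNA system:
  V(n1)=20.37  V(n2)=20.37  V(n3)=15.36  V(n4)=5.870  V(n5)=15.36
  i(L1)=-2.291  i(L2)=0.2593  i(V1)=-2.551  i(V2)=-2.291

15.36 V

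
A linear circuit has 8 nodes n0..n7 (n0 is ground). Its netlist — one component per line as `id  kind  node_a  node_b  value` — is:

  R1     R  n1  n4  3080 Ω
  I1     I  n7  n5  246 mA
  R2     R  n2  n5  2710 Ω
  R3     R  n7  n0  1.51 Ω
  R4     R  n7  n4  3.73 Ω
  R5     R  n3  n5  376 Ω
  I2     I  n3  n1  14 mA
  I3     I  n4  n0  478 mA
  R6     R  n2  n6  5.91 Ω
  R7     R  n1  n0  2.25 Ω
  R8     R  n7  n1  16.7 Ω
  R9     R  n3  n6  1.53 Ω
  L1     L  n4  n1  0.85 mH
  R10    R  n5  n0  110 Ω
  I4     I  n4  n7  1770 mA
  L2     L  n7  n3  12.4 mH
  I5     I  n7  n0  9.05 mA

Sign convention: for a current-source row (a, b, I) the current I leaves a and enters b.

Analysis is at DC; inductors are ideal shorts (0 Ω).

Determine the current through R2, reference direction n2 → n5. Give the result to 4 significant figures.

-0.007272 A

Element admittances at DC:
  Y(R1) = 0.0003247 S between n1,n4
  I1: injects 0.246 A into n5 (from n7)
  Y(R2) = 0.0003690 S between n2,n5
  Y(R3) = 0.6623 S between n7,n0
  Y(R4) = 0.2681 S between n7,n4
  Y(R5) = 0.002660 S between n3,n5
  I2: injects 0.014 A into n1 (from n3)
  I3: injects 0.478 A into n0 (from n4)
  Y(R6) = 0.1692 S between n2,n6
  Y(R7) = 0.4444 S between n1,n0
  Y(R8) = 0.05988 S between n7,n1
  Y(R9) = 0.6536 S between n3,n6
  L1: short n4↔n1 (DC inductor)
  Y(R10) = 0.009091 S between n5,n0
  I4: injects 1.77 A into n7 (from n4)
  L2: short n7↔n3 (DC inductor)
  I5: injects 0.00905 A into n0 (from n7)
Assemble and solve the 9×9 MNA system:
  V(n1)=-2.587  V(n2)=0.7735  V(n3)=0.7194  V(n4)=-2.587  V(n5)=20.48  V(n6)=0.7305  V(n7)=0.7194
  i(L1)=-1.362  i(L2)=-0.04582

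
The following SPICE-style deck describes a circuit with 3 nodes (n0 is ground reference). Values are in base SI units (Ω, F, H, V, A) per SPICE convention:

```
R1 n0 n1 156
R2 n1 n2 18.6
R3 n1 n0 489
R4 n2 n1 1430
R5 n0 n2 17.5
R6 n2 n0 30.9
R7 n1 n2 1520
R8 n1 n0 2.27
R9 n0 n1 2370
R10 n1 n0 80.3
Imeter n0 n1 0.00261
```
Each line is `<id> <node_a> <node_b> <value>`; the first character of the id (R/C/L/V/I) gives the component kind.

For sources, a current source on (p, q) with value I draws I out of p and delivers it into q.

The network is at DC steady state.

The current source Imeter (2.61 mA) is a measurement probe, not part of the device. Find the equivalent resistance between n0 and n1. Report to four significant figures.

R_eq = 2.016 Ω

Element admittances at DC:
  Y(R1) = 0.006410 S between n0,n1
  Y(R2) = 0.05376 S between n1,n2
  Y(R3) = 0.002045 S between n1,n0
  Y(R4) = 0.0006993 S between n2,n1
  Y(R5) = 0.05714 S between n0,n2
  Y(R6) = 0.03236 S between n2,n0
  Y(R7) = 0.0006579 S between n1,n2
  Y(R8) = 0.4405 S between n1,n0
  Y(R9) = 0.0004219 S between n0,n1
  Y(R10) = 0.01245 S between n1,n0
  Imeter: injects 0.00261 A into n1 (from n0)
Assemble and solve the 2×2 MNA system:
  V(n1)=0.005262  V(n2)=0.002006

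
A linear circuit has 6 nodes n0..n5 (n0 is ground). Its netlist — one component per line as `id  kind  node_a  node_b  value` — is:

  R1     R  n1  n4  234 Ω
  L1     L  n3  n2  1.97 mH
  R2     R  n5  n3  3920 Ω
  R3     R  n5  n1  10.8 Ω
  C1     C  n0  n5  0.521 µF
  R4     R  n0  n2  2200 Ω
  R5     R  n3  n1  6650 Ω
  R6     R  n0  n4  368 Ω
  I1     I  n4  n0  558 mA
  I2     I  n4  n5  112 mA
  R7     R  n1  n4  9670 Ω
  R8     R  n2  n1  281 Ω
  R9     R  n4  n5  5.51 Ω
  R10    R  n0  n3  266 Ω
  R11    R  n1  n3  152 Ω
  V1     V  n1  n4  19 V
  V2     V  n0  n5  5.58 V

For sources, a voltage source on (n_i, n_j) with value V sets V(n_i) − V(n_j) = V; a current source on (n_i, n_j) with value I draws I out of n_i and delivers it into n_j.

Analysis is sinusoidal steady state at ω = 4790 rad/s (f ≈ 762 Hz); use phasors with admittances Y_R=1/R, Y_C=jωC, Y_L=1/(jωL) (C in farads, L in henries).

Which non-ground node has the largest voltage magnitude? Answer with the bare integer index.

Element admittances at ω=4790 rad/s:
  Y(R1) = 0.004274+0.000j S between n1,n4
  Y(L1) = 0.000-0.1060j S between n3,n2
  Y(R2) = 0.0002551+0.000j S between n5,n3
  Y(R3) = 0.09259+0.000j S between n5,n1
  Y(C1) = 0.000+0.002496j S between n0,n5
  Y(R4) = 0.0004545+0.000j S between n0,n2
  Y(R5) = 0.0001504+0.000j S between n3,n1
  Y(R6) = 0.002717+0.000j S between n0,n4
  I1: injects 0.558 A into n0 (from n4)
  I2: injects 0.112 A into n5 (from n4)
  Y(R7) = 0.0001034+0.000j S between n1,n4
  Y(R8) = 0.003559+0.000j S between n2,n1
  Y(R9) = 0.1815+0.000j S between n4,n5
  Y(R10) = 0.003759+0.000j S between n0,n3
  Y(R11) = 0.006579+0.000j S between n1,n3
  V1: constraint V(n1)−V(n4) = 19
  V2: constraint V(n0)−V(n5) = 5.58
Assemble and solve the 7×7 MNA system:
  V(n1)=4.643+0.0001005j  V(n2)=3.141+0.02698j  V(n3)=3.140-0.009981j  V(n4)=-14.36+0.0001005j  V(n5)=-5.580+0.000j
  i(V1)=-1.045+1.850e-05j  i(V2)=0.5322-0.01395j

4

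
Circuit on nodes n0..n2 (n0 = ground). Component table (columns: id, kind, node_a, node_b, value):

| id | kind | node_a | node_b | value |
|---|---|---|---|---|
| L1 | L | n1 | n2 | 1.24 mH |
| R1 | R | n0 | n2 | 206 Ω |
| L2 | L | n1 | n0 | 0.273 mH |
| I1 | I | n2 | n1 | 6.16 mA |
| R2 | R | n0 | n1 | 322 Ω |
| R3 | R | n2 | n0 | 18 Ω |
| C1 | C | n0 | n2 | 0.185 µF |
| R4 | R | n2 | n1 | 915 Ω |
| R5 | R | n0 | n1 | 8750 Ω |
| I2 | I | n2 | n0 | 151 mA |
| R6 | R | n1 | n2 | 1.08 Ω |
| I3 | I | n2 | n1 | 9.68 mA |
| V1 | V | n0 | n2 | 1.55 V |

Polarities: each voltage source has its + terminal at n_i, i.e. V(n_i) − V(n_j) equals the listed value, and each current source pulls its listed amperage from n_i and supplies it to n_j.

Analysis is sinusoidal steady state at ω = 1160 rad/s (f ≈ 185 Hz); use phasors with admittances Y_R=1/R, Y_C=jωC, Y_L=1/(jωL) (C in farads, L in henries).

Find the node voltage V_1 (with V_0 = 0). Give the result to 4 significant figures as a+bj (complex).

MNA unknowns: 2 node voltages V₁..V_2 plus 1 source current (V1)
L1: Y=0.000-0.6952j on G[1,2]
R1: Y=0.004854+0.000j on G[0,2]
L2: Y=0.000-3.158j on G[1,0]
I1: z[2]−=0.00616, z[1]+=0.00616
R2: Y=0.003106+0.000j on G[0,1]
R3: Y=0.05556+0.000j on G[2,0]
C1: Y=0.000+0.0002146j on G[0,2]
R4: Y=0.001093+0.000j on G[2,1]
R5: Y=0.0001143+0.000j on G[0,1]
I2: z[2]−=0.151, z[0]+=0.151
R6: Y=0.9259+0.000j on G[1,2]
I3: z[2]−=0.00968, z[1]+=0.00968
V1: row V0−V2=1.55, i_V1 at 0,2
solve → V1=-0.3484-0.2847j, V2=-1.550+0.000j
aux → i_V1=-0.8428+1.099j

-0.3484-0.2847j V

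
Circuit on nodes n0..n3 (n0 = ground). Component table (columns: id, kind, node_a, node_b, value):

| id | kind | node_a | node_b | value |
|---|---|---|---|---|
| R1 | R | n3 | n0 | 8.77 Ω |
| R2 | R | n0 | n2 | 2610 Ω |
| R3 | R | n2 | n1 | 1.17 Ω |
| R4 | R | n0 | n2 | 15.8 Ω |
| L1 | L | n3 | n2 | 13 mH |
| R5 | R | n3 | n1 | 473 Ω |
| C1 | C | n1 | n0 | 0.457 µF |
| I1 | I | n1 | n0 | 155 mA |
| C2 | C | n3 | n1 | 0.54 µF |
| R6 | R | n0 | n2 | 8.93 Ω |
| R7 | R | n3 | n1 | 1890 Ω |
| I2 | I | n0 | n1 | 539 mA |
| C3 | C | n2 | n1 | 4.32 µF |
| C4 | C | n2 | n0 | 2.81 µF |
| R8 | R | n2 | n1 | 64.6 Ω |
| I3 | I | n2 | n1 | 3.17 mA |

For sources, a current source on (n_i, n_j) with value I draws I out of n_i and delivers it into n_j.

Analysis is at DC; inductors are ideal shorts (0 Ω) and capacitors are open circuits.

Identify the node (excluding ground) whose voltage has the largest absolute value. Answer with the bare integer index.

Element admittances at DC:
  Y(R1) = 0.1140 S between n3,n0
  Y(R2) = 0.0003831 S between n0,n2
  Y(R3) = 0.8547 S between n2,n1
  Y(R4) = 0.06329 S between n0,n2
  L1: short n3↔n2 (DC inductor)
  Y(R5) = 0.002114 S between n3,n1
  Y(C1) = 0.000 S between n1,n0
  I1: injects 0.155 A into n0 (from n1)
  Y(C2) = 0.000 S between n3,n1
  Y(R6) = 0.1120 S between n0,n2
  Y(R7) = 0.0005291 S between n3,n1
  I2: injects 0.539 A into n1 (from n0)
  Y(C3) = 0.000 S between n2,n1
  Y(C4) = 0.000 S between n2,n0
  Y(R8) = 0.01548 S between n2,n1
  I3: injects 0.00317 A into n1 (from n2)
Assemble and solve the 4×4 MNA system:
  V(n1)=1.769  V(n2)=1.326  V(n3)=1.326
  i(L1)=-0.1500

1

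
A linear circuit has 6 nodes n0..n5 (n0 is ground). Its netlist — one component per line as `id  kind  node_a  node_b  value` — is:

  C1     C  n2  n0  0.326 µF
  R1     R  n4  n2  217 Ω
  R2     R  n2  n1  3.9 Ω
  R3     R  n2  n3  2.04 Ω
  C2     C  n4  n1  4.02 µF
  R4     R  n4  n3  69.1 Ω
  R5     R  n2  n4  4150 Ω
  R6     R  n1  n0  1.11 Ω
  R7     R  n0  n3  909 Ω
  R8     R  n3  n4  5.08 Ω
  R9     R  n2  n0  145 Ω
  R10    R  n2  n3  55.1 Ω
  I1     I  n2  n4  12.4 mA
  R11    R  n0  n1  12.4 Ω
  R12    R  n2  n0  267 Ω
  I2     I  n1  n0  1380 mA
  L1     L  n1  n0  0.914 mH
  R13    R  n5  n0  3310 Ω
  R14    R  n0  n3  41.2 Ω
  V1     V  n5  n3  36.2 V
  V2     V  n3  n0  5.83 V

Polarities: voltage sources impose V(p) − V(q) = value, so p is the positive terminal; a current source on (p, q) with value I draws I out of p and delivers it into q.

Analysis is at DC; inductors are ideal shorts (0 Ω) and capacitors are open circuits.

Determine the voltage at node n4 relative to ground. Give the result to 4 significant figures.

MNA unknowns: 5 node voltages V₁..V_5 plus 3 source currents (L1, V1, V2)
C1: Y=0.000 on G[2,0]
R1: Y=0.004608 on G[4,2]
R2: Y=0.2564 on G[2,1]
R3: Y=0.4902 on G[2,3]
C2: Y=0.000 on G[4,1]
R4: Y=0.01447 on G[4,3]
R5: Y=0.0002410 on G[2,4]
R6: Y=0.9009 on G[1,0]
R7: Y=0.001100 on G[0,3]
R8: Y=0.1969 on G[3,4]
R9: Y=0.006897 on G[2,0]
R10: Y=0.01815 on G[2,3]
I1: z[2]−=0.0124, z[4]+=0.0124
R11: Y=0.08065 on G[0,1]
R12: Y=0.003745 on G[2,0]
I2: z[1]−=1.38, z[0]+=1.38
L1: row V1−V0=0, i_L1 at 1,0
R13: Y=0.0003021 on G[5,0]
R14: Y=0.02427 on G[0,3]
V1: row V5−V3=36.2, i_V1 at 5,3
V2: row V3−V0=5.83, i_V2 at 3,0
solve → V1=0.000, V2=3.819, V3=5.830, V4=5.842, V5=42.03
aux → i_L1=-0.4008, i_V1=-0.01270, i_V2=-1.180

5.842 V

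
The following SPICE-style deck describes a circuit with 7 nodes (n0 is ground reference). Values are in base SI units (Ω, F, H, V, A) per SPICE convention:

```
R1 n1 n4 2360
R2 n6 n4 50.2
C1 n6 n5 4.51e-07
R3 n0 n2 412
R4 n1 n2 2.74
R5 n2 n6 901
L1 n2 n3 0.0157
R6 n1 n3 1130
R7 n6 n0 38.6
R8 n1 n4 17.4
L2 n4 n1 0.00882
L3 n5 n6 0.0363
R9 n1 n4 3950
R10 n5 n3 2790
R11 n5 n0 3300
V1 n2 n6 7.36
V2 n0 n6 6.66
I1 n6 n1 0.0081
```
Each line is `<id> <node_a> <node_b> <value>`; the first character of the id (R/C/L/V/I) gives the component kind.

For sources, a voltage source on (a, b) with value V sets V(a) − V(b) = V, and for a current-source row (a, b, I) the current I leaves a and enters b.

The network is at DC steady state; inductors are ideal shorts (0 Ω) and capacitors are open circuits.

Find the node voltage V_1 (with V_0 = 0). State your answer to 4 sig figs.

0.3409 V

MNA unknowns: 6 node voltages V₁..V_6 plus 5 source currents (L1, L2, L3, V1, V2)
R1: Y=0.0004237 on G[1,4]
R2: Y=0.01992 on G[6,4]
C1: Y=0.000 on G[6,5]
R3: Y=0.002427 on G[0,2]
R4: Y=0.3650 on G[1,2]
R5: Y=0.001110 on G[2,6]
L1: row V2−V3=0, i_L1 at 2,3
R6: Y=0.0008850 on G[1,3]
R7: Y=0.02591 on G[6,0]
R8: Y=0.05747 on G[1,4]
L2: row V4−V1=0, i_L2 at 4,1
L3: row V5−V6=0, i_L3 at 5,6
R9: Y=0.0002532 on G[1,4]
R10: Y=0.0003584 on G[5,3]
R11: Y=0.0003030 on G[5,0]
V1: row V2−V6=7.36, i_V1 at 2,6
V2: row V0−V6=6.66, i_V2 at 0,6
I1: z[6]−=0.0081, z[1]+=0.0081
solve → V1=0.3409, V2=0.7000, V3=0.7000, V4=0.3409, V5=-6.660, V6=-6.660
aux → i_L1=0.002956, i_L2=-0.1395, i_L3=0.004656, i_V1=-0.1439, i_V2=-0.1729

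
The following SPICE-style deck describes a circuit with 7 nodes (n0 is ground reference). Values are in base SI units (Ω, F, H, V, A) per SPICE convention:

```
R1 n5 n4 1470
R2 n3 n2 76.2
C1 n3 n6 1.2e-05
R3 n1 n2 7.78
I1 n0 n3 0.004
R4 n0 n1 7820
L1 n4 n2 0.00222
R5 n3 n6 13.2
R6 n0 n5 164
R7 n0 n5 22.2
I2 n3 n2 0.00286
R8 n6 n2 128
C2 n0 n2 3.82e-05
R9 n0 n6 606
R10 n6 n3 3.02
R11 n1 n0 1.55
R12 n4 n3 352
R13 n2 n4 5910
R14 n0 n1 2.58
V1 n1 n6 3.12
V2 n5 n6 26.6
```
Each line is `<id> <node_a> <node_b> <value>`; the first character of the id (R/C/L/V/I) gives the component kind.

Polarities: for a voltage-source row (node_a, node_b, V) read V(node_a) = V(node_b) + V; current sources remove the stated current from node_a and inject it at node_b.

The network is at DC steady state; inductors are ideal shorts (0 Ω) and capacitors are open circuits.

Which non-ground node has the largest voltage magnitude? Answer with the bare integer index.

5

Apply KCL at each of the 6 non-ground nodes and solve the resulting linear system.
Node n1: branches {R3, R4, R11, R14, V1} → V_1 = -1.098
Node n2: branches {R2, R3, L1, I2, R8, C2, R13} → V_2 = -1.448
Node n3: branches {R2, C1, I1, R5, I2, R10, R12} → V_3 = -4.110
Node n4: branches {R1, L1, R12, R13} → V_4 = -1.448
Node n5: branches {R1, R6, R7, V2} → V_5 = 22.38
Node n6: branches {C1, R5, R8, R9, R10, V1, V2} → V_6 = -4.218
Source currents: i(L1)=0.008648, i(V1)=1.089, i(V2)=-1.161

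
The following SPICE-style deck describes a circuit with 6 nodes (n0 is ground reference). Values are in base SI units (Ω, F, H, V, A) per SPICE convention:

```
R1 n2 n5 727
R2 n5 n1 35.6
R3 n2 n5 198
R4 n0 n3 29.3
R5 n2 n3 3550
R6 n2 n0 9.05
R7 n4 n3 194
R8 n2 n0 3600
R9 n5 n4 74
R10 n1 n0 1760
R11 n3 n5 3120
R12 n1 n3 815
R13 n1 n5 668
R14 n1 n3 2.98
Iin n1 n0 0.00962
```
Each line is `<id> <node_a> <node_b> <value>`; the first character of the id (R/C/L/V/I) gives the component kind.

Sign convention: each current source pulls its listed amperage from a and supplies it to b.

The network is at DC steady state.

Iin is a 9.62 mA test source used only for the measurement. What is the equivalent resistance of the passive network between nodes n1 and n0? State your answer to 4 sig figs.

MNA unknowns: 5 node voltages V₁..V_5
R1: Y=0.001376 on G[2,5]
R2: Y=0.02809 on G[5,1]
R3: Y=0.005051 on G[2,5]
R4: Y=0.03413 on G[0,3]
R5: Y=0.0002817 on G[2,3]
R6: Y=0.1105 on G[2,0]
R7: Y=0.005155 on G[4,3]
R8: Y=0.0002778 on G[2,0]
R9: Y=0.01351 on G[5,4]
R10: Y=0.0005682 on G[1,0]
R11: Y=0.0003205 on G[3,5]
R12: Y=0.001227 on G[1,3]
R13: Y=0.001497 on G[1,5]
R14: Y=0.3356 on G[1,3]
Iin: z[1]−=0.00962, z[0]+=0.00962
solve → V1=-0.2612, V2=-0.01254, V3=-0.2368, V4=-0.2238, V5=-0.2189

R_eq = 27.15 Ω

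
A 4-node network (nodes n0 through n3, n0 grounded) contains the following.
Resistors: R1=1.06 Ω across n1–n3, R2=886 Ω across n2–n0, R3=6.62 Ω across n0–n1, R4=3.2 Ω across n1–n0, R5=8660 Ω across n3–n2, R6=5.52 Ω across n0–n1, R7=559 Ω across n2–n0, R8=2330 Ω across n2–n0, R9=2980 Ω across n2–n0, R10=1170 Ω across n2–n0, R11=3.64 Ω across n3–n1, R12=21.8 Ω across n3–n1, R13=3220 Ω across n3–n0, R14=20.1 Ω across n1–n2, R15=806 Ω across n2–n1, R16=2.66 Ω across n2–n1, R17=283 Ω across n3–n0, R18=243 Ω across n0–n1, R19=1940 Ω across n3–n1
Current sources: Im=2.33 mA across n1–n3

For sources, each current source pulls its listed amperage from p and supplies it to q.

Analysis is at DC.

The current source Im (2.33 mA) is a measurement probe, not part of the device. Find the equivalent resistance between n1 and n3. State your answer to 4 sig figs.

R_eq = 0.7884 Ω

Element admittances at DC:
  Y(R1) = 0.9434 S between n1,n3
  Y(R2) = 0.001129 S between n2,n0
  Y(R3) = 0.1511 S between n0,n1
  Y(R4) = 0.3125 S between n1,n0
  Y(R5) = 0.0001155 S between n3,n2
  Y(R6) = 0.1812 S between n0,n1
  Y(R7) = 0.001789 S between n2,n0
  Y(R8) = 0.0004292 S between n2,n0
  Y(R9) = 0.0003356 S between n2,n0
  Y(R10) = 0.0008547 S between n2,n0
  Y(R11) = 0.2747 S between n3,n1
  Y(R12) = 0.04587 S between n3,n1
  Y(R13) = 0.0003106 S between n3,n0
  Y(R14) = 0.04975 S between n1,n2
  Y(R15) = 0.001241 S between n2,n1
  Y(R16) = 0.3759 S between n2,n1
  Y(R17) = 0.003534 S between n3,n0
  Y(R18) = 0.004115 S between n0,n1
  Y(R19) = 0.0005155 S between n3,n1
  Im: injects 0.00233 A into n3 (from n1)
Assemble and solve the 3×3 MNA system:
  V(n1)=-1.075e-05  V(n2)=-1.014e-05  V(n3)=0.001826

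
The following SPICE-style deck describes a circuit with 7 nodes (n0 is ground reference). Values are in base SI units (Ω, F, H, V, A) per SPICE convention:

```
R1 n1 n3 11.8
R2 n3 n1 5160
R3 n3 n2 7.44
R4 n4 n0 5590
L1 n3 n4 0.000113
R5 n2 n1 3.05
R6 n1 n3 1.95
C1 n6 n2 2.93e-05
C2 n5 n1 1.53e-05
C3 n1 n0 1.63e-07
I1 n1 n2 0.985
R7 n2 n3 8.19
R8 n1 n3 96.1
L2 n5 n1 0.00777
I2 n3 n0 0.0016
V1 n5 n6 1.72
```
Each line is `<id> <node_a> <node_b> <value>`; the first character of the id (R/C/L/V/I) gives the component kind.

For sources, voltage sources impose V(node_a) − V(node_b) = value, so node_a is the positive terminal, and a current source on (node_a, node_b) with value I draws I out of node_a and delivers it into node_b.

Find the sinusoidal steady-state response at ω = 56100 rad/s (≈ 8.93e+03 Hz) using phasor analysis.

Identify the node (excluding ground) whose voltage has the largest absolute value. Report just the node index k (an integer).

MNA unknowns: 6 node voltages V₁..V_6 plus 1 source current (V1)
R1: Y=0.08475+0.000j on G[1,3]
R2: Y=0.0001938+0.000j on G[3,1]
R3: Y=0.1344+0.000j on G[3,2]
R4: Y=0.0001789+0.000j on G[4,0]
L1: Y=0.000-0.1577j on G[3,4]
R5: Y=0.3279+0.000j on G[2,1]
R6: Y=0.5128+0.000j on G[1,3]
C1: Y=0.000+1.644j on G[6,2]
C2: Y=0.000+0.8583j on G[5,1]
C3: Y=0.000+0.009144j on G[1,0]
I1: z[1]−=0.985, z[2]+=0.985
R7: Y=0.1221+0.000j on G[2,3]
R8: Y=0.01041+0.000j on G[1,3]
L2: Y=0.000-0.002294j on G[5,1]
I2: z[3]−=0.0016, z[0]+=0.0016
V1: row V5−V6=1.72, i_V1 at 5,6
solve → V1=0.007138+0.1746j, V2=-0.07030-1.644j, V3=-0.01768-0.3649j, V4=-0.01809-0.3649j, V5=1.087-1.021j, V6=-0.6328-1.021j
aux → i_V1=-1.024-0.9246j

2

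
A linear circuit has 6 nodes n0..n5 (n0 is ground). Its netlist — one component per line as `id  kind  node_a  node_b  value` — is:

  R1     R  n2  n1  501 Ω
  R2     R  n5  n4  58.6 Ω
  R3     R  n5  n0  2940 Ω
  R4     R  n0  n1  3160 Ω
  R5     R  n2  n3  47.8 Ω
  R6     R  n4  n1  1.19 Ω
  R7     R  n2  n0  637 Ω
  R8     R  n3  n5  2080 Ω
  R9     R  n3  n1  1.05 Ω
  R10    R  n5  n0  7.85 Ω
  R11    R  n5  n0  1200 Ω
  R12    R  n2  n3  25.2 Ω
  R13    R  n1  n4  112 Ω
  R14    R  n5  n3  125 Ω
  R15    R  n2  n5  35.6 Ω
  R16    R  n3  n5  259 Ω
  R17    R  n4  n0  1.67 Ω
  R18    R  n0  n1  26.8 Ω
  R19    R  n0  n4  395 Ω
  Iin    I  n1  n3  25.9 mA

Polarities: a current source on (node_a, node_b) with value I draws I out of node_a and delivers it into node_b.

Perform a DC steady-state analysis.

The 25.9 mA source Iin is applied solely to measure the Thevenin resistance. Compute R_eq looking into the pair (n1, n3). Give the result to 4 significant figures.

MNA unknowns: 5 node voltages V₁..V_5
R1: Y=0.001996 on G[2,1]
R2: Y=0.01706 on G[5,4]
R3: Y=0.0003401 on G[5,0]
R4: Y=0.0003165 on G[0,1]
R5: Y=0.02092 on G[2,3]
R6: Y=0.8403 on G[4,1]
R7: Y=0.001570 on G[2,0]
R8: Y=0.0004808 on G[3,5]
R9: Y=0.9524 on G[3,1]
R10: Y=0.1274 on G[5,0]
R11: Y=0.0008333 on G[5,0]
R12: Y=0.03968 on G[2,3]
R13: Y=0.008929 on G[1,4]
R14: Y=0.008000 on G[5,3]
R15: Y=0.02809 on G[2,5]
R16: Y=0.003861 on G[3,5]
R17: Y=0.5988 on G[4,0]
R18: Y=0.03731 on G[0,1]
R19: Y=0.002532 on G[0,4]
Iin: z[1]−=0.0259, z[3]+=0.0259
solve → V1=-0.001560, V2=0.01761, V3=0.02490, V4=-0.0008533, V5=0.004233

R_eq = 1.022 Ω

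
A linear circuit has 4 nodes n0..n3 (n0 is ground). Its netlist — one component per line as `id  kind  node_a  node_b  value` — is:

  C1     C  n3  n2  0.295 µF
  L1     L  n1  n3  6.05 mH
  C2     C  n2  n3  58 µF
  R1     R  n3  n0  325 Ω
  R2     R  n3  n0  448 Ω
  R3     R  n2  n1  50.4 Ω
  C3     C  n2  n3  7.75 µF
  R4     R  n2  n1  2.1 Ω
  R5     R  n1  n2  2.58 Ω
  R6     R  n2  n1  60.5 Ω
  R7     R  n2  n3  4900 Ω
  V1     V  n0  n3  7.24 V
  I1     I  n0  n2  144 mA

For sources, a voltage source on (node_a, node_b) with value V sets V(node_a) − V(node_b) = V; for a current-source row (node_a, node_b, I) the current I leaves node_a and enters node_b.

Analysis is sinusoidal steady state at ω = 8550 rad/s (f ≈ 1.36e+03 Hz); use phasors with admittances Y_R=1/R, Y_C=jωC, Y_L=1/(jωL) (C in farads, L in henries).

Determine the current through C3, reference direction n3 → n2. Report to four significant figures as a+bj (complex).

-0.01750-1.986e-05j A

MNA unknowns: 3 node voltages V₁..V_3 plus 1 source current (V1)
C1: Y=0.000+0.002522j on G[3,2]
L1: Y=0.000-0.01933j on G[1,3]
C2: Y=0.000+0.4959j on G[2,3]
R1: Y=0.003077+0.000j on G[3,0]
R2: Y=0.002232+0.000j on G[3,0]
R3: Y=0.01984+0.000j on G[2,1]
C3: Y=0.000+0.06626j on G[2,3]
R4: Y=0.4762+0.000j on G[2,1]
R5: Y=0.3876+0.000j on G[1,2]
R6: Y=0.01653+0.000j on G[2,1]
R7: Y=0.0002041+0.000j on G[2,3]
V1: row V0−V3=7.24, i_V1 at 0,3
I1: z[0]−=0.144, z[2]+=0.144
solve → V1=-7.234-0.2639j, V2=-7.240-0.2640j, V3=-7.240+0.000j
aux → i_V1=-0.1824+0.000j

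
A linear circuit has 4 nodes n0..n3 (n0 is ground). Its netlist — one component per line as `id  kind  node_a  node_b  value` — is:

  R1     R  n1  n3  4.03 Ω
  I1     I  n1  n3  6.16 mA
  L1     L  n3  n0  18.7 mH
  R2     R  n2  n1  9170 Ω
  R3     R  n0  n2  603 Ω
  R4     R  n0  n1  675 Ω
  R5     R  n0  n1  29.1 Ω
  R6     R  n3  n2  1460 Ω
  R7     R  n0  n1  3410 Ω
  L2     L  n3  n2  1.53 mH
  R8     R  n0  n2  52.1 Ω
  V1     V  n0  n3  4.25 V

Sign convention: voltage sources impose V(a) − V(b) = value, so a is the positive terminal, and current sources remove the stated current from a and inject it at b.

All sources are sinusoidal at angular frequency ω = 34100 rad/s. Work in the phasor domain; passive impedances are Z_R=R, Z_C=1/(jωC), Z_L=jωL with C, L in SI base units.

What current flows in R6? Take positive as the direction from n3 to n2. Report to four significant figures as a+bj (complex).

Element admittances at ω=34100 rad/s:
  Y(R1) = 0.2481+0.000j S between n1,n3
  I1: injects 0.00616 A into n3 (from n1)
  Y(L1) = 0.000-0.001568j S between n3,n0
  Y(R2) = 0.0001091+0.000j S between n2,n1
  Y(R3) = 0.001658+0.000j S between n0,n2
  Y(R4) = 0.001481+0.000j S between n0,n1
  Y(R5) = 0.03436+0.000j S between n0,n1
  Y(R6) = 0.0006849+0.000j S between n3,n2
  Y(R7) = 0.0002933+0.000j S between n0,n1
  Y(L2) = 0.000-0.01917j S between n3,n2
  Y(R8) = 0.01919+0.000j S between n0,n2
  V1: constraint V(n0)−V(n3) = 4.25
Assemble and solve the 4×4 MNA system:
  V(n1)=-3.731+0.0007797j  V(n2)=-1.954+2.033j  V(n3)=-4.250+0.000j
  i(V1)=-0.1756+0.04909j

-0.001573-0.001393j A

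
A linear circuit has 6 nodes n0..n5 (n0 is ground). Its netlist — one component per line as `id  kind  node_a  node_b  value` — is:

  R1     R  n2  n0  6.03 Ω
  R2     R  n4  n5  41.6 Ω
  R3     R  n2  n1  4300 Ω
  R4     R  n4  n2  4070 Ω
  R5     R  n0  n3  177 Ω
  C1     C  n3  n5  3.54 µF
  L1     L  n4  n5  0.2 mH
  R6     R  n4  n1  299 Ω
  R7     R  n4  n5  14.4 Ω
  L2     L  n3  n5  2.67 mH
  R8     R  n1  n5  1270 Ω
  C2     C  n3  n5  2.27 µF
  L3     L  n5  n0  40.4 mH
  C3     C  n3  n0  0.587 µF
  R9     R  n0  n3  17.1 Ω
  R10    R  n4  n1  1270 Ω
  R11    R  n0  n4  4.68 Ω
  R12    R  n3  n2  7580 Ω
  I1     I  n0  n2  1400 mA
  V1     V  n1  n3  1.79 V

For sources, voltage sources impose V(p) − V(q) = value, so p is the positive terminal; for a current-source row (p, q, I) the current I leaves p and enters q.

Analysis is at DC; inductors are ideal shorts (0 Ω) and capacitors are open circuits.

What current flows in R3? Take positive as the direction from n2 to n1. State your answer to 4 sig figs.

Apply KCL at each of the 5 non-ground nodes and solve the resulting linear system.
Node n1: branches {R3, R6, R8, R10, V1} → V_1 = 1.790
Node n2: branches {R1, R3, R4, R12, I1} → V_2 = 8.414
Node n3: branches {R5, C1, L2, C2, C3, R9, R12, V1} → V_3 = 0.000
Node n4: branches {R2, R4, L1, R6, R7, R10, R11} → V_4 = 0.000
Node n5: branches {R2, C1, L1, R7, L2, R8, C2, L3} → V_5 = 0.000
Source currents: i(L1)=0.009463, i(L2)=-0.006155, i(L3)=0.004718, i(V1)=-0.007265

0.001540 A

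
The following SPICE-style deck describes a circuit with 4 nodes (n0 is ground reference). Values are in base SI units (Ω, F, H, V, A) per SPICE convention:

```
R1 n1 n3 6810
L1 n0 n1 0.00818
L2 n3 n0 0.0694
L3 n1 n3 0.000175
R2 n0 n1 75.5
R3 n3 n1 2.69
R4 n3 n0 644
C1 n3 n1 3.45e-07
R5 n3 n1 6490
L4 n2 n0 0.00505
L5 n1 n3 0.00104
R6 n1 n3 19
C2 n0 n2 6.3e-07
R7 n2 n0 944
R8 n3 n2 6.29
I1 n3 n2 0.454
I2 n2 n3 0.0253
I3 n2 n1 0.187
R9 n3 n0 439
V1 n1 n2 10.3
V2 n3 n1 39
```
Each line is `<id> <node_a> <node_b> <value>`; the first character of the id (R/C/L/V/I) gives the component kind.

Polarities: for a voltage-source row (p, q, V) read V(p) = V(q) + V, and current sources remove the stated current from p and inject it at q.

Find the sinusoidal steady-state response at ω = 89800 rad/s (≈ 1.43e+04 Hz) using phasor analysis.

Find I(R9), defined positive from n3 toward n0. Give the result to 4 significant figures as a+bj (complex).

Apply KCL at each of the 3 non-ground nodes and solve the resulting linear system.
Node n1: branches {R1, L1, L3, R2, R3, C1, R5, L5, R6, I3, V1, V2} → V_1 = 8.782+5.634j
Node n2: branches {L4, C2, R7, R8, I1, I2, I3, V1} → V_2 = -1.518+5.634j
Node n3: branches {R1, L2, L3, R3, R4, C1, R5, L5, R6, R8, I1, I2, R9, V2} → V_3 = 47.78+5.634j
Source currents: i(V1)=-8.387-0.07658j, i(V2)=-25.01+1.677j

0.1088+0.01283j A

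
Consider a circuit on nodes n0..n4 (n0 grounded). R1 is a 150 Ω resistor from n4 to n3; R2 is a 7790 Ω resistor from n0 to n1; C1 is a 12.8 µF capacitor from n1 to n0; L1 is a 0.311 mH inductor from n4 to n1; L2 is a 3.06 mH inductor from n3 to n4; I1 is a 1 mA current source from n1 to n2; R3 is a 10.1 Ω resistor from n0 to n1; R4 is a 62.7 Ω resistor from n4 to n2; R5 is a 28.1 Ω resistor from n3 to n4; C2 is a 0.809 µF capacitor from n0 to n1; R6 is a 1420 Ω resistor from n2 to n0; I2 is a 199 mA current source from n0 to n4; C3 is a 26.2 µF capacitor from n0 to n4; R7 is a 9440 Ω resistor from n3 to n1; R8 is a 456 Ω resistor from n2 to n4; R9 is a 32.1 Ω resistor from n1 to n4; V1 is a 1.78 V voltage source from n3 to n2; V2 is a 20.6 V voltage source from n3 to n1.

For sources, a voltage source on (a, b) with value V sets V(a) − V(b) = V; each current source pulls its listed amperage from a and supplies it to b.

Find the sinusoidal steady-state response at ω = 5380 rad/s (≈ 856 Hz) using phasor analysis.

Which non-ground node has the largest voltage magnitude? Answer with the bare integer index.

3

Apply KCL at each of the 4 non-ground nodes and solve the resulting linear system.
Node n1: branches {R2, C1, L1, I1, R3, C2, R7, R9, V2} → V_1 = -0.6234-2.252j
Node n2: branches {I1, R4, R6, R8, V1} → V_2 = 18.20-2.252j
Node n3: branches {R1, L2, R5, R7, V1, V2} → V_3 = 19.98-2.252j
Node n4: branches {R1, L1, L2, R4, R5, I2, C3, R8, R9} → V_4 = 1.919-0.5893j
Source currents: i(V1)=0.3071-0.03176j, i(V2)=-0.9713+1.199j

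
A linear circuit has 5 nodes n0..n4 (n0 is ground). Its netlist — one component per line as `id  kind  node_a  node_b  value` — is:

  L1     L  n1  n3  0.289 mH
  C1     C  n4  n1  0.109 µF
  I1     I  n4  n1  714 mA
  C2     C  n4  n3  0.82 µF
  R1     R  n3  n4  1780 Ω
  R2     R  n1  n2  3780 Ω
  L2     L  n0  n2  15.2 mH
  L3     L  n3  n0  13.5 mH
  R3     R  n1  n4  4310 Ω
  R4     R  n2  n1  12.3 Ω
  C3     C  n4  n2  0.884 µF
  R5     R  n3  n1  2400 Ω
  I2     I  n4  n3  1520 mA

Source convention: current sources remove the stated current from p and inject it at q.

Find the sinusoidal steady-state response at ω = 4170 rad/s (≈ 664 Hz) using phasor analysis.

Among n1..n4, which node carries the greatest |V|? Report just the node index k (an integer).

4

Apply KCL at each of the 4 non-ground nodes and solve the resulting linear system.
Node n1: branches {L1, C1, I1, R2, R3, R4, R5} → V_1 = 6.180+0.8161j
Node n2: branches {R2, L2, R4, C3} → V_2 = -6.763-1.574j
Node n3: branches {L1, C2, R1, L3, R5, I2} → V_3 = 6.007+1.398j
Node n4: branches {C1, I1, C2, R1, R3, C3, I2} → V_4 = -30.69+291.5j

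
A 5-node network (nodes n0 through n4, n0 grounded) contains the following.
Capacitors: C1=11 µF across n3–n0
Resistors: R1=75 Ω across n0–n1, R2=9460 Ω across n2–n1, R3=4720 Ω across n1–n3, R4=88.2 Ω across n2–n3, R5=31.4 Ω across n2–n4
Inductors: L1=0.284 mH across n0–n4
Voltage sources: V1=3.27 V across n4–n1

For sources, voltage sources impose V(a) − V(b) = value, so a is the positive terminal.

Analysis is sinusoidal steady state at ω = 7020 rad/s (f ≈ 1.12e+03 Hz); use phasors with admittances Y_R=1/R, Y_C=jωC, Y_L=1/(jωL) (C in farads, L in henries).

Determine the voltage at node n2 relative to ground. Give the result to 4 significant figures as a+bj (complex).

Element admittances at ω=7020 rad/s:
  Y(C1) = 0.000+0.07722j S between n3,n0
  Y(R1) = 0.01333+0.000j S between n0,n1
  Y(L1) = 0.000-0.5016j S between n0,n4
  Y(R2) = 0.0001057+0.000j S between n2,n1
  Y(R3) = 0.0002119+0.000j S between n1,n3
  Y(R4) = 0.01134+0.000j S between n2,n3
  Y(R5) = 0.03185+0.000j S between n2,n4
  V1: constraint V(n4)−V(n1) = 3.27
Assemble and solve the 5×5 MNA system:
  V(n1)=-3.266+0.08847j  V(n2)=-0.003003+0.06810j  V(n3)=0.008642+0.01070j  V(n4)=0.003682+0.08847j
  i(V1)=-0.04459+0.001198j

-0.003003+0.06810j V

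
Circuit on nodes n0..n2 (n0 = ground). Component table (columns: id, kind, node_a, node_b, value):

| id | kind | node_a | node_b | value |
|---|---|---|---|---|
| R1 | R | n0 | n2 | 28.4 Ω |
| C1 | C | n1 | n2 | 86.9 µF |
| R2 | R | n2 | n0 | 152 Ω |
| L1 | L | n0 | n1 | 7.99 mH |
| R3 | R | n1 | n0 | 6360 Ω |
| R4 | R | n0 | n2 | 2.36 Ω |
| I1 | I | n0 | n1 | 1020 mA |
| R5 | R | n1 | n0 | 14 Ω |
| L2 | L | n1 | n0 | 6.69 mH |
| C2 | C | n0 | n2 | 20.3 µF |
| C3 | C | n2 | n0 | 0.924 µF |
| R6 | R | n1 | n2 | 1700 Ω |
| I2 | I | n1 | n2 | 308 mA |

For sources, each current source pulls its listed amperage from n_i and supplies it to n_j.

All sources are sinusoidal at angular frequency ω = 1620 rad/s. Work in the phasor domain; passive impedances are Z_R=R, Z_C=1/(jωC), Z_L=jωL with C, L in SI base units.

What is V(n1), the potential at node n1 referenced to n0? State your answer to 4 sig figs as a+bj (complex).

5.630+2.962j V

Apply KCL at each of the 2 non-ground nodes and solve the resulting linear system.
Node n1: branches {C1, L1, R3, I1, R5, L2, R6, I2} → V_1 = 5.630+2.962j
Node n2: branches {R1, C1, R2, R4, C2, C3, R6, I2} → V_2 = 0.3624+1.568j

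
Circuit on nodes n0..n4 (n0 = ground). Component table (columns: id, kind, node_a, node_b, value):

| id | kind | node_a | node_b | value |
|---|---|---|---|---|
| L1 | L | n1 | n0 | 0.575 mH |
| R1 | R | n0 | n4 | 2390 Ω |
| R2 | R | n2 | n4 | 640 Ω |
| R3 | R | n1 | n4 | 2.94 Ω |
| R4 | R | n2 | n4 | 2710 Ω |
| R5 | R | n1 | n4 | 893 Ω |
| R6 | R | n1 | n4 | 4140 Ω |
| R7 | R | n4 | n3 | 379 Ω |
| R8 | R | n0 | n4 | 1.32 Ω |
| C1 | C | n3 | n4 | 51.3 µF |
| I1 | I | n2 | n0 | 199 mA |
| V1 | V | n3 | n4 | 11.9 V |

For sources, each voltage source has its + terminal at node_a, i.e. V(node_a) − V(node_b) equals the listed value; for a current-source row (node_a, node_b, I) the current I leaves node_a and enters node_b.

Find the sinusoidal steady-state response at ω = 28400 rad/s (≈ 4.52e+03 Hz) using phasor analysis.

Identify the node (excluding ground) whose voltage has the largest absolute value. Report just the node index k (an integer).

2

Element admittances at ω=28400 rad/s:
  Y(L1) = 0.000-0.06124j S between n1,n0
  Y(R1) = 0.0004184+0.000j S between n0,n4
  Y(R2) = 0.001563+0.000j S between n2,n4
  Y(R3) = 0.3401+0.000j S between n1,n4
  Y(R4) = 0.0003690+0.000j S between n2,n4
  Y(R5) = 0.001120+0.000j S between n1,n4
  Y(R6) = 0.0002415+0.000j S between n1,n4
  Y(R7) = 0.002639+0.000j S between n4,n3
  Y(R8) = 0.7576+0.000j S between n0,n4
  Y(C1) = 0.000+1.457j S between n3,n4
  I1: injects 0.199 A into n0 (from n2)
  V1: constraint V(n3)−V(n4) = 11.9
Assemble and solve the 5×5 MNA system:
  V(n1)=-0.2459-0.06396j  V(n2)=-103.3-0.01987j  V(n3)=11.64-0.01987j  V(n4)=-0.2574-0.01987j
  i(V1)=-0.03140-17.34j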